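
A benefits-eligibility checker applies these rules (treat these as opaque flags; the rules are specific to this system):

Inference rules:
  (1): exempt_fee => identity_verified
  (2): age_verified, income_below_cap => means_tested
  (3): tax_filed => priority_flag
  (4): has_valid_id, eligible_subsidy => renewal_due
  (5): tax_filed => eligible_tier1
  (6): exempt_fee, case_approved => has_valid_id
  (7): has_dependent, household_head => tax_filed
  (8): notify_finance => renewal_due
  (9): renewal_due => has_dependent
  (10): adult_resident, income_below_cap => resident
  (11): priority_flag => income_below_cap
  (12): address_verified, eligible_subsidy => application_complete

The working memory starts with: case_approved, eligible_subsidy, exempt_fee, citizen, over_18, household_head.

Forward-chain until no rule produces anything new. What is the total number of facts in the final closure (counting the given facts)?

Round 1: (1) [exempt_fee => identity_verified]; (6) [exempt_fee, case_approved => has_valid_id]. Adds identity_verified, has_valid_id.
Round 2: (4) [has_valid_id, eligible_subsidy => renewal_due]. Adds renewal_due.
Round 3: (9) [renewal_due => has_dependent]. Adds has_dependent.
Round 4: (7) [has_dependent, household_head => tax_filed]. Adds tax_filed.
Round 5: (3) [tax_filed => priority_flag]; (5) [tax_filed => eligible_tier1]. Adds priority_flag, eligible_tier1.
Round 6: (11) [priority_flag => income_below_cap]. Adds income_below_cap.
Closure: {case_approved, citizen, eligible_subsidy, eligible_tier1, exempt_fee, has_dependent, has_valid_id, household_head, identity_verified, income_below_cap, over_18, priority_flag, renewal_due, tax_filed} — 14 facts.

14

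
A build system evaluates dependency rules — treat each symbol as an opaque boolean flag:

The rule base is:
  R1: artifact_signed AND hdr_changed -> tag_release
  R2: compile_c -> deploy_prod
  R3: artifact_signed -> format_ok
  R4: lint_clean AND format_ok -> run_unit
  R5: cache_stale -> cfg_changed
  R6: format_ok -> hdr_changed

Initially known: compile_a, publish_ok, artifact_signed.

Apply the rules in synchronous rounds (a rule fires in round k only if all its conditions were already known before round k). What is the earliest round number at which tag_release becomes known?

3

Round 1 — R3, derive format_ok.
Round 2 — R6, derive hdr_changed.
Round 3 — R1, derive tag_release.
tag_release first appears in round 3.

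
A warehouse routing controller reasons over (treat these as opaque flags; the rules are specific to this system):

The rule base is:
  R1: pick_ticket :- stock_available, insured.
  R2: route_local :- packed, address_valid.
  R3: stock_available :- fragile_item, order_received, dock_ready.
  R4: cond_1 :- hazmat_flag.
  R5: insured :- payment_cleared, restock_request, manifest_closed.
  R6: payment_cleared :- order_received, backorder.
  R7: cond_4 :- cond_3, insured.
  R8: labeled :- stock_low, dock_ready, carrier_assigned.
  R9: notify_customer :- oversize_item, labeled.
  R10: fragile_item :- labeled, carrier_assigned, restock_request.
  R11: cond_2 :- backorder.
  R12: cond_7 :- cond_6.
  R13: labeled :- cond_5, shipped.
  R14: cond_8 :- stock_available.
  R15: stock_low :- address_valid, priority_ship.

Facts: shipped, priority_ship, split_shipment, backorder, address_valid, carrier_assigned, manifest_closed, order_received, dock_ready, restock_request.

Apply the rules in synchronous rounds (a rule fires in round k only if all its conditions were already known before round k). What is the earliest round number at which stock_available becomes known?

Round 1 fires R6, R11, R15, giving payment_cleared, cond_2, stock_low.
Round 2 fires R5, R8, giving insured, labeled.
Round 3 fires R10, giving fragile_item.
Round 4 fires R3, giving stock_available.
stock_available first appears in round 4.

4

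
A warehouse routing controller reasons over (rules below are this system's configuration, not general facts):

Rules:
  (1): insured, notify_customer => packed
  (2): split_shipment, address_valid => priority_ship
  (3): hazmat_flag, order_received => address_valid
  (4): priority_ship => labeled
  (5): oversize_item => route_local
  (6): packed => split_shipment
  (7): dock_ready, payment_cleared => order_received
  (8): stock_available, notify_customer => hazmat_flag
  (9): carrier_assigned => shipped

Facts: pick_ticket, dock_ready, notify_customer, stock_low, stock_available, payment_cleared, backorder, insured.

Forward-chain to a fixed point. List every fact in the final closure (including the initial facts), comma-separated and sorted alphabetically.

Round 1: (1) [insured, notify_customer => packed]; (7) [dock_ready, payment_cleared => order_received]; (8) [stock_available, notify_customer => hazmat_flag]. Adds packed, order_received, hazmat_flag.
Round 2: (3) [hazmat_flag, order_received => address_valid]; (6) [packed => split_shipment]. Adds address_valid, split_shipment.
Round 3: (2) [split_shipment, address_valid => priority_ship]. Adds priority_ship.
Round 4: (4) [priority_ship => labeled]. Adds labeled.

address_valid, backorder, dock_ready, hazmat_flag, insured, labeled, notify_customer, order_received, packed, payment_cleared, pick_ticket, priority_ship, split_shipment, stock_available, stock_low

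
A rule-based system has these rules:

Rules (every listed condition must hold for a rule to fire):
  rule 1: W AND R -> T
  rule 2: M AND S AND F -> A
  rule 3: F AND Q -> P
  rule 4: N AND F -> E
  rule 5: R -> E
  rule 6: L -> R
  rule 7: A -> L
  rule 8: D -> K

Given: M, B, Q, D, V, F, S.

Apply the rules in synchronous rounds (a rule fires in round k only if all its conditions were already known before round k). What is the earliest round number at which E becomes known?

Round 1: rule 2 [M AND S AND F -> A]; rule 3 [F AND Q -> P]; rule 8 [D -> K]. New: A, P, K.
Round 2: rule 7 [A -> L]. New: L.
Round 3: rule 6 [L -> R]. New: R.
Round 4: rule 5 [R -> E]. New: E.
E first appears in round 4.

4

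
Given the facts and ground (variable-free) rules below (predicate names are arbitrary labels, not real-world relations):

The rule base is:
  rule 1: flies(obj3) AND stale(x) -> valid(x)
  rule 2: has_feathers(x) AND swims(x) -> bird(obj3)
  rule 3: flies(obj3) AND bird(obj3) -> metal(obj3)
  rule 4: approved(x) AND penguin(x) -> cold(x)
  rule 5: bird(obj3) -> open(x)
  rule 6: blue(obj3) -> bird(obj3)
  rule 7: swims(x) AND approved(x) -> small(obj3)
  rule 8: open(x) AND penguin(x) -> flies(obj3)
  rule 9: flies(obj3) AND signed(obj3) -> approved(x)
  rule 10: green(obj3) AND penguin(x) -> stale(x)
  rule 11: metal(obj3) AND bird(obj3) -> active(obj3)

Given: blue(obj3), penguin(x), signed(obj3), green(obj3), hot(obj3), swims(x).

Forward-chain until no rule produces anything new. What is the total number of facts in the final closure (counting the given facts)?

Round 1: rule 6 [blue(obj3) -> bird(obj3)]; rule 10 [green(obj3) AND penguin(x) -> stale(x)]. Adds bird(obj3), stale(x).
Round 2: rule 5 [bird(obj3) -> open(x)]. Adds open(x).
Round 3: rule 8 [open(x) AND penguin(x) -> flies(obj3)]. Adds flies(obj3).
Round 4: rule 1 [flies(obj3) AND stale(x) -> valid(x)]; rule 3 [flies(obj3) AND bird(obj3) -> metal(obj3)]; rule 9 [flies(obj3) AND signed(obj3) -> approved(x)]. Adds valid(x), metal(obj3), approved(x).
Round 5: rule 4 [approved(x) AND penguin(x) -> cold(x)]; rule 7 [swims(x) AND approved(x) -> small(obj3)]; rule 11 [metal(obj3) AND bird(obj3) -> active(obj3)]. Adds cold(x), small(obj3), active(obj3).
Closure: {active(obj3), approved(x), bird(obj3), blue(obj3), cold(x), flies(obj3), green(obj3), hot(obj3), metal(obj3), open(x), penguin(x), signed(obj3), small(obj3), stale(x), swims(x), valid(x)} — 16 facts.

16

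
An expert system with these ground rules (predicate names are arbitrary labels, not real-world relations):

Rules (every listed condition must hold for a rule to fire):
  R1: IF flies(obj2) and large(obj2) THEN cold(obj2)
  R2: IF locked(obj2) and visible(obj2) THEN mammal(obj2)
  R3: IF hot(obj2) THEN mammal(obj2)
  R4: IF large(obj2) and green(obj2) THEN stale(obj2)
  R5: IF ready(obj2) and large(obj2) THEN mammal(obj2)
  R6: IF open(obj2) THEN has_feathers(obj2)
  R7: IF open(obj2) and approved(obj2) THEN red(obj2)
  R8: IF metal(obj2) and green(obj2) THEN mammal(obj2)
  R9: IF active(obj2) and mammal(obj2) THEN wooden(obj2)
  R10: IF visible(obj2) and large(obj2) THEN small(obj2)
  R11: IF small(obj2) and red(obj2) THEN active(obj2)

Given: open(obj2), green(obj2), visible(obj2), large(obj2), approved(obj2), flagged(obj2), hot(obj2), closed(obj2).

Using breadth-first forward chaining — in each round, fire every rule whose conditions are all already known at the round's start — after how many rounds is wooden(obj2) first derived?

Round 1 — R3, R4, R6, R7, R10, derive mammal(obj2), stale(obj2), has_feathers(obj2), red(obj2), small(obj2).
Round 2 — R11, derive active(obj2).
Round 3 — R9, derive wooden(obj2).
wooden(obj2) first appears in round 3.

3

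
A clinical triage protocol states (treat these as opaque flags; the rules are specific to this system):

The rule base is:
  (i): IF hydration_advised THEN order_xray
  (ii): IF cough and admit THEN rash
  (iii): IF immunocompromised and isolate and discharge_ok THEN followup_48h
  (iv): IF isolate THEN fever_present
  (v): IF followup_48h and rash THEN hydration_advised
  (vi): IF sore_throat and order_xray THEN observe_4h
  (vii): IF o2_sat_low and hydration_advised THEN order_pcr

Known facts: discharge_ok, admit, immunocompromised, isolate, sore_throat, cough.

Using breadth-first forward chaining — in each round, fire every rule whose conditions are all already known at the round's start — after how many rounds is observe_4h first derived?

[1] (ii) [IF cough and admit THEN rash]; (iii) [IF immunocompromised and isolate and discharge_ok THEN followup_48h]; (iv) [IF isolate THEN fever_present]. ⇒ new: rash, followup_48h, fever_present.
[2] (v) [IF followup_48h and rash THEN hydration_advised]. ⇒ new: hydration_advised.
[3] (i) [IF hydration_advised THEN order_xray]. ⇒ new: order_xray.
[4] (vi) [IF sore_throat and order_xray THEN observe_4h]. ⇒ new: observe_4h.
observe_4h first appears in round 4.

4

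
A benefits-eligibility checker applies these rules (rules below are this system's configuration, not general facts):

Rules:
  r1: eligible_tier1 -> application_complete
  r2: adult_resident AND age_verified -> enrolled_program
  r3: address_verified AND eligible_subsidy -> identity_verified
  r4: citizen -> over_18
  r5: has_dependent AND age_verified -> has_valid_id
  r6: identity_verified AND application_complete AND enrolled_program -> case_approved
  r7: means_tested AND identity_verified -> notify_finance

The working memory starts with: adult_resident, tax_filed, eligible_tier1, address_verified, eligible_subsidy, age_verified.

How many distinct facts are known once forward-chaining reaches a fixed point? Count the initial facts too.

Round 1: r1 [eligible_tier1 -> application_complete]; r2 [adult_resident AND age_verified -> enrolled_program]; r3 [address_verified AND eligible_subsidy -> identity_verified]. Adds application_complete, enrolled_program, identity_verified.
Round 2: r6 [identity_verified AND application_complete AND enrolled_program -> case_approved]. Adds case_approved.
Closure: {address_verified, adult_resident, age_verified, application_complete, case_approved, eligible_subsidy, eligible_tier1, enrolled_program, identity_verified, tax_filed} — 10 facts.

10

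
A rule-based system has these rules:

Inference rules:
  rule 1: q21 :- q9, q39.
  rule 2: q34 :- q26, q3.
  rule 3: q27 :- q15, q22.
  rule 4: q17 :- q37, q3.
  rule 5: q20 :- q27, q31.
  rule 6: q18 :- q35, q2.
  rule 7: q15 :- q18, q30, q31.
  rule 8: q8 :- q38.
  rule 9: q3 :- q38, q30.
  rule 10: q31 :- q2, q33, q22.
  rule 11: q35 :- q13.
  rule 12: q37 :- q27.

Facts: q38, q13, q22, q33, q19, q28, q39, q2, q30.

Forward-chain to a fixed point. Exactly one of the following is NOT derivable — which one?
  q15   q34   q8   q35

q34

Round 1: rule 8 [q8 :- q38.]; rule 9 [q3 :- q38, q30.]; rule 10 [q31 :- q2, q33, q22.]; rule 11 [q35 :- q13.]. Adds q8, q3, q31, q35.
Round 2: rule 6 [q18 :- q35, q2.]. Adds q18.
Round 3: rule 7 [q15 :- q18, q30, q31.]. Adds q15.
Round 4: rule 3 [q27 :- q15, q22.]. Adds q27.
Round 5: rule 5 [q20 :- q27, q31.]; rule 12 [q37 :- q27.]. Adds q20, q37.
Round 6: rule 4 [q17 :- q37, q3.]. Adds q17.
Derived: q15 (round 3), q35 (round 1), q8 (round 1). q34 never appears in any round.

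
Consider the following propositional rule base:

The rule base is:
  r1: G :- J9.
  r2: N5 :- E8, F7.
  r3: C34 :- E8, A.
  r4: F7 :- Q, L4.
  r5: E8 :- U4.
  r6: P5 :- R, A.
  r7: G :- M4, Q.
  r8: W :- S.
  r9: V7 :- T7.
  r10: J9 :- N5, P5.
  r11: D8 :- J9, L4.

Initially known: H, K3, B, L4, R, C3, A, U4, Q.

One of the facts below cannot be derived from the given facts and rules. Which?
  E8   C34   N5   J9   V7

V7

Round 1: r4 [F7 :- Q, L4.]; r5 [E8 :- U4.]; r6 [P5 :- R, A.]. Adds F7, E8, P5.
Round 2: r2 [N5 :- E8, F7.]; r3 [C34 :- E8, A.]. Adds N5, C34.
Round 3: r10 [J9 :- N5, P5.]. Adds J9.
Round 4: r1 [G :- J9.]; r11 [D8 :- J9, L4.]. Adds G, D8.
Derived: J9 (round 3), E8 (round 1), C34 (round 2), N5 (round 2). V7 never appears in any round.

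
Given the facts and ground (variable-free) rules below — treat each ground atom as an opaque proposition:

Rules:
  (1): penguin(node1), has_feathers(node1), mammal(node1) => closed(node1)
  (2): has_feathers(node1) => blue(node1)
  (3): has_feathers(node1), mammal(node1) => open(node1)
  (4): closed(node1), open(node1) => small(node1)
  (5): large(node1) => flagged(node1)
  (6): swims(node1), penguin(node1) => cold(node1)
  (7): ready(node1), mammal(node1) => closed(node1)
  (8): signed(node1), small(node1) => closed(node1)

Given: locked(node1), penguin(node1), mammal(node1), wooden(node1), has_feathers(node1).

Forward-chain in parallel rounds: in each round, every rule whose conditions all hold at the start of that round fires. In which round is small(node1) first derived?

2

Round 1 — (1), (2), (3), derive closed(node1), blue(node1), open(node1).
Round 2 — (4), derive small(node1).
small(node1) first appears in round 2.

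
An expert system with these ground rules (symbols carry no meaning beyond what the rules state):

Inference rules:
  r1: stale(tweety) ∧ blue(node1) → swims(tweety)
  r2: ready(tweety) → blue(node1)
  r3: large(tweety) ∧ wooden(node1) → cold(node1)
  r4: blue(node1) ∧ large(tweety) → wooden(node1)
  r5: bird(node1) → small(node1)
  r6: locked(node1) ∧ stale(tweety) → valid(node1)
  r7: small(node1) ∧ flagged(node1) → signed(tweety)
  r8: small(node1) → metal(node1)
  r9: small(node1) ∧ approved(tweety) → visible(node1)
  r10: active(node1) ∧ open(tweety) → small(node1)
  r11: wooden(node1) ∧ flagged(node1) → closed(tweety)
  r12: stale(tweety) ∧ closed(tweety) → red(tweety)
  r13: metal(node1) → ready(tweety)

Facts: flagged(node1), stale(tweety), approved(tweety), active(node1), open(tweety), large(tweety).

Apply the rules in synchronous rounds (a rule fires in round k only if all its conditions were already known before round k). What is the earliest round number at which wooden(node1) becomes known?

5

Round 1 — r10, derive small(node1).
Round 2 — r7, r8, r9, derive signed(tweety), metal(node1), visible(node1).
Round 3 — r13, derive ready(tweety).
Round 4 — r2, derive blue(node1).
Round 5 — r1, r4, derive swims(tweety), wooden(node1).
wooden(node1) first appears in round 5.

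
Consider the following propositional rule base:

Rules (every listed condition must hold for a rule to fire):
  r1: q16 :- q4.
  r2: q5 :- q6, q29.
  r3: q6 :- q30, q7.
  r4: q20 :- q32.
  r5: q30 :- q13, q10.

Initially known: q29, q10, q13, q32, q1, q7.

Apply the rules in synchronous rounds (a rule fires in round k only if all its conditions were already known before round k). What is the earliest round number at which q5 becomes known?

3

Round 1: r4 [q20 :- q32.]; r5 [q30 :- q13, q10.]. New: q20, q30.
Round 2: r3 [q6 :- q30, q7.]. New: q6.
Round 3: r2 [q5 :- q6, q29.]. New: q5.
q5 first appears in round 3.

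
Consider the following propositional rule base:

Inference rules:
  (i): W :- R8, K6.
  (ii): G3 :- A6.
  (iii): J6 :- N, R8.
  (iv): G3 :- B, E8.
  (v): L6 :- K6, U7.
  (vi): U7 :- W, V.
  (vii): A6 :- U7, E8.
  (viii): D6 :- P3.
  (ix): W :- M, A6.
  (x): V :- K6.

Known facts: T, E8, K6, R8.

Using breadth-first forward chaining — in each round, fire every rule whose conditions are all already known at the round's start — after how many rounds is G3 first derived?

4

Round 1: (i) [W :- R8, K6.]; (x) [V :- K6.]. Adds W, V.
Round 2: (vi) [U7 :- W, V.]. Adds U7.
Round 3: (v) [L6 :- K6, U7.]; (vii) [A6 :- U7, E8.]. Adds L6, A6.
Round 4: (ii) [G3 :- A6.]. Adds G3.
G3 first appears in round 4.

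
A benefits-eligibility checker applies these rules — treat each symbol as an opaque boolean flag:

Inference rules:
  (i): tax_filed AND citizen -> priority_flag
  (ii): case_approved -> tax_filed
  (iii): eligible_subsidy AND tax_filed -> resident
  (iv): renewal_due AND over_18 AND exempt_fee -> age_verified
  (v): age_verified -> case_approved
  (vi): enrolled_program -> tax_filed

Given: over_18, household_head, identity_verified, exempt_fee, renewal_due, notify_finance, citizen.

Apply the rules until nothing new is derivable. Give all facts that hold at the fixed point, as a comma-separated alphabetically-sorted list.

age_verified, case_approved, citizen, exempt_fee, household_head, identity_verified, notify_finance, over_18, priority_flag, renewal_due, tax_filed

Round 1: (iv) [renewal_due AND over_18 AND exempt_fee -> age_verified]. New: age_verified.
Round 2: (v) [age_verified -> case_approved]. New: case_approved.
Round 3: (ii) [case_approved -> tax_filed]. New: tax_filed.
Round 4: (i) [tax_filed AND citizen -> priority_flag]. New: priority_flag.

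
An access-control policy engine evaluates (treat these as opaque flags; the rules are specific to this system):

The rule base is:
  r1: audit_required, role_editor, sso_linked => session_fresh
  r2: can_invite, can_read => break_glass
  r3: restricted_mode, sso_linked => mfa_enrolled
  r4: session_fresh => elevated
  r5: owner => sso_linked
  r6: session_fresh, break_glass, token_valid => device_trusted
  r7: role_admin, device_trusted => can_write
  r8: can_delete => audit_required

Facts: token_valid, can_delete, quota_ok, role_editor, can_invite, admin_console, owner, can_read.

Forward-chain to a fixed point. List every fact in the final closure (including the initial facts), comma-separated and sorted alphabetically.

[1] r2 [can_invite, can_read => break_glass]; r5 [owner => sso_linked]; r8 [can_delete => audit_required]. ⇒ new: break_glass, sso_linked, audit_required.
[2] r1 [audit_required, role_editor, sso_linked => session_fresh]. ⇒ new: session_fresh.
[3] r4 [session_fresh => elevated]; r6 [session_fresh, break_glass, token_valid => device_trusted]. ⇒ new: elevated, device_trusted.

admin_console, audit_required, break_glass, can_delete, can_invite, can_read, device_trusted, elevated, owner, quota_ok, role_editor, session_fresh, sso_linked, token_valid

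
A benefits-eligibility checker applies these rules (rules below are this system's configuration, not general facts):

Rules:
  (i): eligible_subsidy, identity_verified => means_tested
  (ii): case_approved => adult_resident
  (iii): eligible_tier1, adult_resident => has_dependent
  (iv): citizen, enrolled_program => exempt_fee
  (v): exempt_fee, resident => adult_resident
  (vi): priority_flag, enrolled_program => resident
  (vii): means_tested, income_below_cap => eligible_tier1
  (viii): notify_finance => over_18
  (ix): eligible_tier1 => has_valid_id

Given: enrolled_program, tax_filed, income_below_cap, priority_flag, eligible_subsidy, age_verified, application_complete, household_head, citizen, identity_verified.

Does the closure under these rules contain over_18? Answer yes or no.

Round 1 fires (i), (iv), (vi), giving means_tested, exempt_fee, resident.
Round 2 fires (v), (vii), giving adult_resident, eligible_tier1.
Round 3 fires (iii), (ix), giving has_dependent, has_valid_id.
Fixed point reached. over_18 is concluded only by (viii); (viii) needs notify_finance (never derived).

no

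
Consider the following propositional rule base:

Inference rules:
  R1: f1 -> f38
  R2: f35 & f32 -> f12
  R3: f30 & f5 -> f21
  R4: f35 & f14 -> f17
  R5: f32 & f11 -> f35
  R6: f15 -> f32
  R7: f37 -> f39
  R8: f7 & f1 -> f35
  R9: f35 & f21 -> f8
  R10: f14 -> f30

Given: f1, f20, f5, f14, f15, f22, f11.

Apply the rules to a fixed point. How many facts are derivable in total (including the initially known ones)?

15

Round 1 — R1, R6, R10, derive f38, f32, f30.
Round 2 — R3, R5, derive f21, f35.
Round 3 — R2, R4, R9, derive f12, f17, f8.
Closure: {f1, f11, f12, f14, f15, f17, f20, f21, f22, f30, f32, f35, f38, f5, f8} — 15 facts.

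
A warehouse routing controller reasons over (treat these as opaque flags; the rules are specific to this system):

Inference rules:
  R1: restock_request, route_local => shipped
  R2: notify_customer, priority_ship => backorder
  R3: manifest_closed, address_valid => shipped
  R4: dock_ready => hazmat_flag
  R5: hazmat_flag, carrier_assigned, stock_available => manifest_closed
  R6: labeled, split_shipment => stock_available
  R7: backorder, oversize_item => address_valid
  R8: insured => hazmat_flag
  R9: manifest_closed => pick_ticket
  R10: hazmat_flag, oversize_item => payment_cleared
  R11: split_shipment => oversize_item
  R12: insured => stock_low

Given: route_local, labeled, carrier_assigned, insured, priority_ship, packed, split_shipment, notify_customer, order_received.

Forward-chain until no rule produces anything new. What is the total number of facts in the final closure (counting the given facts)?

Round 1 fires R2, R6, R8, R11, R12, giving backorder, stock_available, hazmat_flag, oversize_item, stock_low.
Round 2 fires R5, R7, R10, giving manifest_closed, address_valid, payment_cleared.
Round 3 fires R3, R9, giving shipped, pick_ticket.
Closure: {address_valid, backorder, carrier_assigned, hazmat_flag, insured, labeled, manifest_closed, notify_customer, order_received, oversize_item, packed, payment_cleared, pick_ticket, priority_ship, route_local, shipped, split_shipment, stock_available, stock_low} — 19 facts.

19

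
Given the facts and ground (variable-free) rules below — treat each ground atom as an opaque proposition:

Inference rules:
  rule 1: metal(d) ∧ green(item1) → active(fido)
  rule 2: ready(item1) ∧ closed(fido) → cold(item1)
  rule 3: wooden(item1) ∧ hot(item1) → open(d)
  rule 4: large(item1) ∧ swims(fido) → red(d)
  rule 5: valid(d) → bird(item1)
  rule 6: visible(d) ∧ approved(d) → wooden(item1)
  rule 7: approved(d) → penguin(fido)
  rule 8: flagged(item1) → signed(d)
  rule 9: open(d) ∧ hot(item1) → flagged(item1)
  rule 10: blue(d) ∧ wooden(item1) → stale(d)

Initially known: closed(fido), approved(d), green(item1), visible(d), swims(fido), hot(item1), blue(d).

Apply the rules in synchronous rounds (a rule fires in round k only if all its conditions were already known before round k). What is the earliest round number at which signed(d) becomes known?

Round 1: rule 6 [visible(d) ∧ approved(d) → wooden(item1)]; rule 7 [approved(d) → penguin(fido)]. Adds wooden(item1), penguin(fido).
Round 2: rule 3 [wooden(item1) ∧ hot(item1) → open(d)]; rule 10 [blue(d) ∧ wooden(item1) → stale(d)]. Adds open(d), stale(d).
Round 3: rule 9 [open(d) ∧ hot(item1) → flagged(item1)]. Adds flagged(item1).
Round 4: rule 8 [flagged(item1) → signed(d)]. Adds signed(d).
signed(d) first appears in round 4.

4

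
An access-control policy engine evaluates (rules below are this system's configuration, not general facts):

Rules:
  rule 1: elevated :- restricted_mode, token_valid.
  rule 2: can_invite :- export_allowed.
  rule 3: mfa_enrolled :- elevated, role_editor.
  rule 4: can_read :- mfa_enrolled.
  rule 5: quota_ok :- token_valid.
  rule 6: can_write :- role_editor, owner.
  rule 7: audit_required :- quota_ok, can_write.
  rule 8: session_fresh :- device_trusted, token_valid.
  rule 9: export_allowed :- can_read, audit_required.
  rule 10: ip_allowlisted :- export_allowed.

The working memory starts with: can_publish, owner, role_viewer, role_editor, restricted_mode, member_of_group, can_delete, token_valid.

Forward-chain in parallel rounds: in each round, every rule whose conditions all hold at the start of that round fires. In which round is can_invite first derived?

Round 1 fires rule 1, rule 5, rule 6, giving elevated, quota_ok, can_write.
Round 2 fires rule 3, rule 7, giving mfa_enrolled, audit_required.
Round 3 fires rule 4, giving can_read.
Round 4 fires rule 9, giving export_allowed.
Round 5 fires rule 2, rule 10, giving can_invite, ip_allowlisted.
can_invite first appears in round 5.

5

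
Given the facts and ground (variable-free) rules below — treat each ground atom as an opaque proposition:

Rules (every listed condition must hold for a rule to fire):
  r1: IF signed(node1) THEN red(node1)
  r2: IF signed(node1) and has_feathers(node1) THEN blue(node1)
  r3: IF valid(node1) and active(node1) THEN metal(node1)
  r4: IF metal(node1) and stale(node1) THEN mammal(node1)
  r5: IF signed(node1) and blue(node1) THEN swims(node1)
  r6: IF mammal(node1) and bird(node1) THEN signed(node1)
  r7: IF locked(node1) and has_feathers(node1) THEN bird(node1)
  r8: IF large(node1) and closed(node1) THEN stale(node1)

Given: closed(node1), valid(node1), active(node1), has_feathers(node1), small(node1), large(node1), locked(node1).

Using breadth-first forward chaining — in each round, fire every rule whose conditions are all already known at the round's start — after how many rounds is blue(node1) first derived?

4

Round 1 — r3, r7, r8, derive metal(node1), bird(node1), stale(node1).
Round 2 — r4, derive mammal(node1).
Round 3 — r6, derive signed(node1).
Round 4 — r1, r2, derive red(node1), blue(node1).
blue(node1) first appears in round 4.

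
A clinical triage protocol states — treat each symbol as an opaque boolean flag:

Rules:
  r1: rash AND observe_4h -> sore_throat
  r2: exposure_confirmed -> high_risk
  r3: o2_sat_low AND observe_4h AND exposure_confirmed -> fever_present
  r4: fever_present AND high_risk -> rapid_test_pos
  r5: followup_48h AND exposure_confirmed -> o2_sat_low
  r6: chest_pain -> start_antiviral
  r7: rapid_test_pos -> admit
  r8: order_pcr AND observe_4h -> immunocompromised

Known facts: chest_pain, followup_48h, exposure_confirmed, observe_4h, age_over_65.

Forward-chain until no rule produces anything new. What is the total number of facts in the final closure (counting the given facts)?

[1] r2 [exposure_confirmed -> high_risk]; r5 [followup_48h AND exposure_confirmed -> o2_sat_low]; r6 [chest_pain -> start_antiviral]. ⇒ new: high_risk, o2_sat_low, start_antiviral.
[2] r3 [o2_sat_low AND observe_4h AND exposure_confirmed -> fever_present]. ⇒ new: fever_present.
[3] r4 [fever_present AND high_risk -> rapid_test_pos]. ⇒ new: rapid_test_pos.
[4] r7 [rapid_test_pos -> admit]. ⇒ new: admit.
Closure: {admit, age_over_65, chest_pain, exposure_confirmed, fever_present, followup_48h, high_risk, o2_sat_low, observe_4h, rapid_test_pos, start_antiviral} — 11 facts.

11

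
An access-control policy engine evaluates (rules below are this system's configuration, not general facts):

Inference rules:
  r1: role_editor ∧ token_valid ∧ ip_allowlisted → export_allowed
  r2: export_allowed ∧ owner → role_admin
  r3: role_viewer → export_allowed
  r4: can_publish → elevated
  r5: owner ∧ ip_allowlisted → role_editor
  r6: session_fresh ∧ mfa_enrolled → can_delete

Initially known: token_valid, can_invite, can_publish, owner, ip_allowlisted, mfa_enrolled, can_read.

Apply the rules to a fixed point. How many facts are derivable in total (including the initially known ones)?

11

[1] r4 [can_publish → elevated]; r5 [owner ∧ ip_allowlisted → role_editor]. ⇒ new: elevated, role_editor.
[2] r1 [role_editor ∧ token_valid ∧ ip_allowlisted → export_allowed]. ⇒ new: export_allowed.
[3] r2 [export_allowed ∧ owner → role_admin]. ⇒ new: role_admin.
Closure: {can_invite, can_publish, can_read, elevated, export_allowed, ip_allowlisted, mfa_enrolled, owner, role_admin, role_editor, token_valid} — 11 facts.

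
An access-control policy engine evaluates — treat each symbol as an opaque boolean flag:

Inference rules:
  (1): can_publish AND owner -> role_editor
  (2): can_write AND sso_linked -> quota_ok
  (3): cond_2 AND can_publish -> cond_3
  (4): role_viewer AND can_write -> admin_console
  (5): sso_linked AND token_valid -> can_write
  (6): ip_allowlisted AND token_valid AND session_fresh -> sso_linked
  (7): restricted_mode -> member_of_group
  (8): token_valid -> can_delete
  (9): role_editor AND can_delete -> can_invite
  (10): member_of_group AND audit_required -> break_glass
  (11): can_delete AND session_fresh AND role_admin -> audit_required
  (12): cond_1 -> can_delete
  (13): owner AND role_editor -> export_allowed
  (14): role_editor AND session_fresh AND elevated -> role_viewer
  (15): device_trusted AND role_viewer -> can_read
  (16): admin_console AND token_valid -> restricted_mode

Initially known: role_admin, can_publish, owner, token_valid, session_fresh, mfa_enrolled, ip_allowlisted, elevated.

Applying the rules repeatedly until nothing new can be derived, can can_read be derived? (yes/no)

Round 1 fires (1), (6), (8), giving role_editor, sso_linked, can_delete.
Round 2 fires (5), (9), (11), (13), (14), giving can_write, can_invite, audit_required, export_allowed, role_viewer.
Round 3 fires (2), (4), giving quota_ok, admin_console.
Round 4 fires (16), giving restricted_mode.
Round 5 fires (7), giving member_of_group.
Round 6 fires (10), giving break_glass.
Fixed point reached. can_read is concluded only by (15); (15) needs device_trusted (never derived).

no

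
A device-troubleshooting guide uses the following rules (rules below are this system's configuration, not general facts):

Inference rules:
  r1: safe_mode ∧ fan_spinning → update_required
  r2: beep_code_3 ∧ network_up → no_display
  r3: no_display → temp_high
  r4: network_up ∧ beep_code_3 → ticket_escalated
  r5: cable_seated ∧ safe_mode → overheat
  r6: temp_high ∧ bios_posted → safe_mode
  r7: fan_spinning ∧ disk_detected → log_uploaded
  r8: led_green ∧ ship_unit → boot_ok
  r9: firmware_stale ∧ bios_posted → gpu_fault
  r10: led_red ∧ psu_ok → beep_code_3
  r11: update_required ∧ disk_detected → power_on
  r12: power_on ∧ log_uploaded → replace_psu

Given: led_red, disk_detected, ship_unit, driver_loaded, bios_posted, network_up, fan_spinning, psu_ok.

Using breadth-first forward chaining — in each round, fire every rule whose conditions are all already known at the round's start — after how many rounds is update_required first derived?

Round 1 fires r7, r10, giving log_uploaded, beep_code_3.
Round 2 fires r2, r4, giving no_display, ticket_escalated.
Round 3 fires r3, giving temp_high.
Round 4 fires r6, giving safe_mode.
Round 5 fires r1, giving update_required.
update_required first appears in round 5.

5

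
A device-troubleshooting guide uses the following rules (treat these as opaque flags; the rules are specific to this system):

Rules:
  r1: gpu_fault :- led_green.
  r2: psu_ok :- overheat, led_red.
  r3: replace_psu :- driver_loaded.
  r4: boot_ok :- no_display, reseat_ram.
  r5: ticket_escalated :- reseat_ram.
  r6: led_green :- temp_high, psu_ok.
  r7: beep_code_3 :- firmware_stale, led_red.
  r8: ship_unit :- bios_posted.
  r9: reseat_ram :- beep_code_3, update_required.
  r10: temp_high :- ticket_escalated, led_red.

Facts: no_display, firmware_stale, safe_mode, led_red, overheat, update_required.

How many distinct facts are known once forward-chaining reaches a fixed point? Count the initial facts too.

Round 1 — r2, r7, derive psu_ok, beep_code_3.
Round 2 — r9, derive reseat_ram.
Round 3 — r4, r5, derive boot_ok, ticket_escalated.
Round 4 — r10, derive temp_high.
Round 5 — r6, derive led_green.
Round 6 — r1, derive gpu_fault.
Closure: {beep_code_3, boot_ok, firmware_stale, gpu_fault, led_green, led_red, no_display, overheat, psu_ok, reseat_ram, safe_mode, temp_high, ticket_escalated, update_required} — 14 facts.

14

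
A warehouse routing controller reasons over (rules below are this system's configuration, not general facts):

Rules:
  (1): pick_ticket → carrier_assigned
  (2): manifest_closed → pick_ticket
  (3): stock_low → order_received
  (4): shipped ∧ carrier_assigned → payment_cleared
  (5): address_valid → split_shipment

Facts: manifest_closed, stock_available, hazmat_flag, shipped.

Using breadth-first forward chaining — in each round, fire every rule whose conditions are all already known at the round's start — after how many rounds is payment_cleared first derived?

Round 1 — (2), derive pick_ticket.
Round 2 — (1), derive carrier_assigned.
Round 3 — (4), derive payment_cleared.
payment_cleared first appears in round 3.

3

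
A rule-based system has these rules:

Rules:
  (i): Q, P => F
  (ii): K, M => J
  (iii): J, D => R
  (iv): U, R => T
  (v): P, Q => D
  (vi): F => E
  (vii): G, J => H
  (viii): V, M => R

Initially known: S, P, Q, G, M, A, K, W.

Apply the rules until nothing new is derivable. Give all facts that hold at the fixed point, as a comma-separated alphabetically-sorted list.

Round 1 — (i), (ii), (v), derive F, J, D.
Round 2 — (iii), (vi), (vii), derive R, E, H.

A, D, E, F, G, H, J, K, M, P, Q, R, S, W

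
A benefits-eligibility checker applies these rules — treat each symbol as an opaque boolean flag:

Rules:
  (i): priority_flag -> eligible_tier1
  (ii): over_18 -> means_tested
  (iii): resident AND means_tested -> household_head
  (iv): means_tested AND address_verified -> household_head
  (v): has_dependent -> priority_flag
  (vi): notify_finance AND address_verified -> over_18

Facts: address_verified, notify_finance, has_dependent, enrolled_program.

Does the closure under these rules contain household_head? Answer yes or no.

Round 1 fires (v), (vi), giving priority_flag, over_18.
Round 2 fires (i), (ii), giving eligible_tier1, means_tested.
Round 3 fires (iv), giving household_head.
household_head appears in round 3, so it is derivable.

yes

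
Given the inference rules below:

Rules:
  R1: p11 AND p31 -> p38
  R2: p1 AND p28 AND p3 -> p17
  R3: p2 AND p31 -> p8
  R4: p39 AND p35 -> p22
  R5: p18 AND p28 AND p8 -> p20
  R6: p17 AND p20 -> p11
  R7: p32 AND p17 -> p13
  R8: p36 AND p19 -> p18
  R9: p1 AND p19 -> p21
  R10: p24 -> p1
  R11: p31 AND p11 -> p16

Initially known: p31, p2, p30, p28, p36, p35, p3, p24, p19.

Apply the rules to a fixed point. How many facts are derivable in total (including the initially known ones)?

18

Round 1: R3 [p2 AND p31 -> p8]; R8 [p36 AND p19 -> p18]; R10 [p24 -> p1]. Adds p8, p18, p1.
Round 2: R2 [p1 AND p28 AND p3 -> p17]; R5 [p18 AND p28 AND p8 -> p20]; R9 [p1 AND p19 -> p21]. Adds p17, p20, p21.
Round 3: R6 [p17 AND p20 -> p11]. Adds p11.
Round 4: R1 [p11 AND p31 -> p38]; R11 [p31 AND p11 -> p16]. Adds p38, p16.
Closure: {p1, p11, p16, p17, p18, p19, p2, p20, p21, p24, p28, p3, p30, p31, p35, p36, p38, p8} — 18 facts.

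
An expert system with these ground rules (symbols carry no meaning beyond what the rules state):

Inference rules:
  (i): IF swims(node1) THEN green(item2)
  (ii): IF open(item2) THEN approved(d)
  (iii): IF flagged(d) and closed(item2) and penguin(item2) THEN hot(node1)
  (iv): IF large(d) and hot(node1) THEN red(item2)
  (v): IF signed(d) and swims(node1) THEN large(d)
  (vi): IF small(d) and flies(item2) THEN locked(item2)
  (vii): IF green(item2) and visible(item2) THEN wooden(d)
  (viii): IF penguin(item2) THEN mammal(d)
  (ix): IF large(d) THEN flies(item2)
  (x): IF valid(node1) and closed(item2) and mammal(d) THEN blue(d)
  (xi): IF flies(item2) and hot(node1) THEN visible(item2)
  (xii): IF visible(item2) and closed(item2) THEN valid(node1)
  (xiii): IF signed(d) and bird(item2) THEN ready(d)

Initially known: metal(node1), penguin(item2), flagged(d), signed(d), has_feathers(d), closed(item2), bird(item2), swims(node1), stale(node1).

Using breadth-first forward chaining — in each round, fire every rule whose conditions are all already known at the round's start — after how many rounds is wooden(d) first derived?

Round 1 fires (i), (iii), (v), (viii), (xiii), giving green(item2), hot(node1), large(d), mammal(d), ready(d).
Round 2 fires (iv), (ix), giving red(item2), flies(item2).
Round 3 fires (xi), giving visible(item2).
Round 4 fires (vii), (xii), giving wooden(d), valid(node1).
wooden(d) first appears in round 4.

4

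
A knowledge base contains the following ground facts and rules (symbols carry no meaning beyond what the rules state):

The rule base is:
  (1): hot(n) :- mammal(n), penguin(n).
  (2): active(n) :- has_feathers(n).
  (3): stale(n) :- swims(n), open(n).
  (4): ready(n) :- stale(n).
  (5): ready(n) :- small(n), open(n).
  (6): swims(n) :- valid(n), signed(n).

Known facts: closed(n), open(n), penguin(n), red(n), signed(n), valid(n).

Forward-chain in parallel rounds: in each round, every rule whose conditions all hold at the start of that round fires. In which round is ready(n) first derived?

Round 1: (6) [swims(n) :- valid(n), signed(n).]. Adds swims(n).
Round 2: (3) [stale(n) :- swims(n), open(n).]. Adds stale(n).
Round 3: (4) [ready(n) :- stale(n).]. Adds ready(n).
ready(n) first appears in round 3.

3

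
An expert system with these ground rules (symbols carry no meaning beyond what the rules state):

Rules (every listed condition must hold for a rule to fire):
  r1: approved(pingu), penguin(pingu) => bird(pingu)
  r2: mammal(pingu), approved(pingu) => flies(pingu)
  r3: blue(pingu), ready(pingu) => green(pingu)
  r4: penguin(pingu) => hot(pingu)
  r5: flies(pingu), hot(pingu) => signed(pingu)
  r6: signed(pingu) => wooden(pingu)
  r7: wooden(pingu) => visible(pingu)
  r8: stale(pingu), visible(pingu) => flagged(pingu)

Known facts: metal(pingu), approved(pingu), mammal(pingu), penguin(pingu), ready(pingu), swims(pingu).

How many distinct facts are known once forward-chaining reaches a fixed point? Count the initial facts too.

12

[1] r1 [approved(pingu), penguin(pingu) => bird(pingu)]; r2 [mammal(pingu), approved(pingu) => flies(pingu)]; r4 [penguin(pingu) => hot(pingu)]. ⇒ new: bird(pingu), flies(pingu), hot(pingu).
[2] r5 [flies(pingu), hot(pingu) => signed(pingu)]. ⇒ new: signed(pingu).
[3] r6 [signed(pingu) => wooden(pingu)]. ⇒ new: wooden(pingu).
[4] r7 [wooden(pingu) => visible(pingu)]. ⇒ new: visible(pingu).
Closure: {approved(pingu), bird(pingu), flies(pingu), hot(pingu), mammal(pingu), metal(pingu), penguin(pingu), ready(pingu), signed(pingu), swims(pingu), visible(pingu), wooden(pingu)} — 12 facts.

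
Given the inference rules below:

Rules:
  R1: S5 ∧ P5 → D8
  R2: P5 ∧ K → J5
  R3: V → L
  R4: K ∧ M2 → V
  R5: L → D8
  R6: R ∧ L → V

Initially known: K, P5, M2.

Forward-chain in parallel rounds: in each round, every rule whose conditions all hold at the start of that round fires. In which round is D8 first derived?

Round 1 fires R2, R4, giving J5, V.
Round 2 fires R3, giving L.
Round 3 fires R5, giving D8.
D8 first appears in round 3.

3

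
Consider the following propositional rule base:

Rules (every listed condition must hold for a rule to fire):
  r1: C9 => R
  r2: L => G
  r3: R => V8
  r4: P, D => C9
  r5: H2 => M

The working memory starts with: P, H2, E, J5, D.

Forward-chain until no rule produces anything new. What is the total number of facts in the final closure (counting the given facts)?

9

Round 1: r4 [P, D => C9]; r5 [H2 => M]. Adds C9, M.
Round 2: r1 [C9 => R]. Adds R.
Round 3: r3 [R => V8]. Adds V8.
Closure: {C9, D, E, H2, J5, M, P, R, V8} — 9 facts.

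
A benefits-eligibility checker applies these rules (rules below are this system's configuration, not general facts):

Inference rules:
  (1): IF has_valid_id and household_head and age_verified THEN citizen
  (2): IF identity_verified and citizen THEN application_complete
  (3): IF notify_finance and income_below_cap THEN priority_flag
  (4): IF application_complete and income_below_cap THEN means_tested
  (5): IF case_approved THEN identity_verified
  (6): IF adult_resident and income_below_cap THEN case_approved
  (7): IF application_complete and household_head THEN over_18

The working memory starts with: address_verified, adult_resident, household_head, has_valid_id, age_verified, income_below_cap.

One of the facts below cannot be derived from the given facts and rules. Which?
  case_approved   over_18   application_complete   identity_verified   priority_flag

[1] (1) [IF has_valid_id and household_head and age_verified THEN citizen]; (6) [IF adult_resident and income_below_cap THEN case_approved]. ⇒ new: citizen, case_approved.
[2] (5) [IF case_approved THEN identity_verified]. ⇒ new: identity_verified.
[3] (2) [IF identity_verified and citizen THEN application_complete]. ⇒ new: application_complete.
[4] (4) [IF application_complete and income_below_cap THEN means_tested]; (7) [IF application_complete and household_head THEN over_18]. ⇒ new: means_tested, over_18.
Derived: case_approved (round 1), over_18 (round 4), application_complete (round 3), identity_verified (round 2). priority_flag never appears in any round.

priority_flag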